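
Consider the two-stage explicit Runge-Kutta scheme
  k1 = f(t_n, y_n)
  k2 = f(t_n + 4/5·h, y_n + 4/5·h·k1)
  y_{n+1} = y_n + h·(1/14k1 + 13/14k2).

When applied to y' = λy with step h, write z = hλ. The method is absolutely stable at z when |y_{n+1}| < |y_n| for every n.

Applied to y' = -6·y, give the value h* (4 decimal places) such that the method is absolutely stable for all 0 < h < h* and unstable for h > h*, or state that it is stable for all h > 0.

(-1.3462,0); λ=-6 ⇒ h* = (35/26)/6 = 0.2244.

With y'=λy (z=hλ):
  k1=λy_n ⇒ h·k1=z·y_n;  k2=λ(1+4/5z)y_n ⇒ h·k2=z(1+4/5z)y_n
  y_{n+1}/y_n = 1 + 1/14z + 13/14z(1+4/5z) = 1 + z + 26/35z²
  R(z) = 1 + z + 26/35z².

Solve |R(x)|<1 on ℝ⁻.
x=-0.57: |R|=0.6714
R=1: x+26/35x²=0 ⇒ x=−35/26=-1.3462; min R=1−1/(4·26/35)=0.6635>−1
Confirm numerically:
  x=-1.155: |R|=0.83599 <1
  x=-0.993: |R|=0.73949 <1
  x=-0.604: |R|=0.66701 <1
  x=-1.779: |R|=1.57202 >1
  x=-1.763: |R|=1.54593 >1
  x=-1.367: |R|=1.02117 >1
So |R|<1 on (-1.3462, 0).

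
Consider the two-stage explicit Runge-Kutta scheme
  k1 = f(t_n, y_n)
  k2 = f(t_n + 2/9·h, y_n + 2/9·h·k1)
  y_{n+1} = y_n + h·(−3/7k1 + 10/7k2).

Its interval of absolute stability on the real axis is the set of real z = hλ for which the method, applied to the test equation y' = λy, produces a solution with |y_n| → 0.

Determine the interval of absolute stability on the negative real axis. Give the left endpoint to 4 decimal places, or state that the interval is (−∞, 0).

(-3.1500, 0).

Test eqn y'=λy, z=hλ:
  k1=λy_n ⇒ h·k1=z·y_n;  k2=λ(1+2/9z)y_n ⇒ h·k2=z(1+2/9z)y_n
  y_{n+1}/y_n = 1 − 3/7z + 10/7z(1+2/9z) = 1 + z + 20/63z²
  ⇒ R(z) = 1 + z + 20/63z².

Boundary: |R(x)|=1, x<0.
x=-1.46: |R|=0.2167
R=1: x+20/63x²=0 ⇒ x=−63/20=-3.1500; min R=1−1/(4·20/63)=0.2125>−1
Confirm numerically:
  x=-2.102: |R|=0.30067 <1
  x=-1.601: |R|=0.21271 <1
  x=-1.587: |R|=0.21255 <1
  x=-1.419: |R|=0.22023 <1
  x=-3.588: |R|=1.49890 >1
  x=-3.547: |R|=1.44703 >1
  x=-3.202: |R|=1.05286 >1
Interval (-3.1500, 0).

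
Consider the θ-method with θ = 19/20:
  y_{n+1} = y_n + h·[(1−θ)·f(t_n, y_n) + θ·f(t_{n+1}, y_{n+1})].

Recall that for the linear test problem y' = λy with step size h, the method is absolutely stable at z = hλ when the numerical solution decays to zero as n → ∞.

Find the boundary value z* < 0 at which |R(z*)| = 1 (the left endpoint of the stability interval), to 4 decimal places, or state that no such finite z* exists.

interval (−∞, 0).

Set f=λy, z=hλ:
  y_{n+1} = y_n + z·[1/20·y_n + 19/20·y_{n+1}] ⇒ (1 − 19/20z)y_{n+1} = (1 + 1/20z)y_n
  Hence R(z) = (1 + 1/20z)/(1 − 19/20z).

Find x<0 with |R(x)|<1.
x=-0.85: |R|=0.5297
x=-2: |R|=0.3103
x=-10: |R|=0.0476
x=-100: |R|=0.0417
θ=19/20≥1/2 ⇒ |1+1/20x|<|1−19/20x| ∀x<0 ⇒ stable on all of ℝ⁻.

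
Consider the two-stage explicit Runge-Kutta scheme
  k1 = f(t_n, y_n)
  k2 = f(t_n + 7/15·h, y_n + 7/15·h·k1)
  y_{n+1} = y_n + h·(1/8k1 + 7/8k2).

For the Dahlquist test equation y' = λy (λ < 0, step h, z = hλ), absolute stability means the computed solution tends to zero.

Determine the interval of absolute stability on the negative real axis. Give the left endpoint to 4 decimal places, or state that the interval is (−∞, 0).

(-2.4490, 0).

Set f=λy, z=hλ:
  k1=λy_n ⇒ h·k1=z·y_n;  k2=λ(1+7/15z)y_n ⇒ h·k2=z(1+7/15z)y_n
  y_{n+1}/y_n = 1 + 1/8z + 7/8z(1+7/15z) = 1 + z + 49/120z²
  so R(z) = 1 + z + 49/120z².

Need |R(x)|<1, x<0.
x=-0.98: |R|=0.4122
R=1: x+49/120x²=0 ⇒ x=−120/49=-2.4490; min R=1−1/(4·49/120)=0.3878>−1
Confirm numerically:
  x=-2.179: |R|=0.75978 <1
  x=-1.979: |R|=0.62021 <1
  x=-1.757: |R|=0.50355 <1
  x=-1.223: |R|=0.38776 <1
  x=-2.768: |R|=1.36058 >1
  x=-2.493: |R|=1.04481 >1
So |R|<1 on (-2.4490, 0).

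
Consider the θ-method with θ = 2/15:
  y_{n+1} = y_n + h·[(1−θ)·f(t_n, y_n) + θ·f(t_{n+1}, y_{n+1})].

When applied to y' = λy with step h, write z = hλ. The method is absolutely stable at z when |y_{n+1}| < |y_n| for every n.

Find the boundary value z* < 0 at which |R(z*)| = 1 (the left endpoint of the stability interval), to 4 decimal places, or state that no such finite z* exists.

Test eqn y'=λy, z=hλ:
  y_{n+1} = y_n + z·[13/15·y_n + 2/15·y_{n+1}] ⇒ (1 − 2/15z)y_{n+1} = (1 + 13/15z)y_n
  R(z) = (1 + 13/15z)/(1 − 2/15z).

Need |R(x)|<1, x<0.
x=-0.65: |R|=0.4018
R=−1: 1+13/15x = −1+2/15x ⇒ -11/15x=2 ⇒ x=2/(-11/15)=-2.7273
Confirm numerically:
  x=-2.078: |R|=0.62717 <1
  x=-1.563: |R|=0.29345 <1
  x=-1.106: |R|=0.03614 <1
  x=-2.890: |R|=1.08614 >1
  x=-2.844: |R|=1.06206 >1
Stable set (-2.7273, 0).

z* = -2.7273.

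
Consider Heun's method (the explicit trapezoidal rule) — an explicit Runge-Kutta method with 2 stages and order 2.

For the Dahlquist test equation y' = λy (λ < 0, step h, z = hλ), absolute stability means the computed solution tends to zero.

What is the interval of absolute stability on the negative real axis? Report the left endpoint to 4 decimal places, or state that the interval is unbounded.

(-2.0000, 0).

With y'=λy (z=hλ):
  order 2, 2-stage ⇒ R(z)=1+z+z^2/2
  (e.g. R(-0.71)=0.54205, |R|=0.54205)

Find x<0 with |R(x)|<1.
x=-0.71: |R|=0.5421
|R(-1.39)|=0.5760 |R(-0.72)|=0.5392 |R(-0.64)|=0.5648
Bisect:
  x_lo=-2.7687 |R|=2.0641  x_hi=-0.0959 |R|=0.9087
  mid=-1.43227 |R|=0.59343 →hi
  mid=-2.10048 |R|=1.10553 →lo
  mid=-1.76637 |R|=0.79367 →hi
  mid=-1.93343 |R|=0.93564 →hi
  mid=-2.01695 |R|=1.01710 →lo
  mid=-1.97519 |R|=0.97550 →hi
  mid=-1.99607 |R|=0.99608 →hi
  ...
  [-2.00015,-1.99999] ⇒ x*=-2.0000
Interval (-2.0000, 0).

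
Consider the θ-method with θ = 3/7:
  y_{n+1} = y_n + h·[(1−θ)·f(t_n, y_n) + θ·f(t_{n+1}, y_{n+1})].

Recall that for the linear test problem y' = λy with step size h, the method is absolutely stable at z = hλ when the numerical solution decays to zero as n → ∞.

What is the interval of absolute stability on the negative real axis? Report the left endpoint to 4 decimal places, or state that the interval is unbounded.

z∈(-14.0000,0).

Set f=λy, z=hλ:
  y_{n+1} = y_n + z·[4/7·y_n + 3/7·y_{n+1}] ⇒ (1 − 3/7z)y_{n+1} = (1 + 4/7z)y_n
  R(z) = (1 + 4/7z)/(1 − 3/7z).

Solve |R(x)|<1 on ℝ⁻.
x=-1.46: |R|=0.1019
R=−1: 1+4/7x = −1+3/7x ⇒ -1/7x=2 ⇒ x=2/(-1/7)=-14.0000
Confirm numerically:
  x=-13.700: |R|=0.99376 <1
  x=-13.502: |R|=0.98952 <1
  x=-8.459: |R|=0.82886 <1
  x=-8.410: |R|=0.82656 <1
  x=-14.474: |R|=1.00940 >1
  x=-14.310: |R|=1.00621 >1
  x=-14.241: |R|=1.00485 >1
So |R|<1 on (-14.0000, 0).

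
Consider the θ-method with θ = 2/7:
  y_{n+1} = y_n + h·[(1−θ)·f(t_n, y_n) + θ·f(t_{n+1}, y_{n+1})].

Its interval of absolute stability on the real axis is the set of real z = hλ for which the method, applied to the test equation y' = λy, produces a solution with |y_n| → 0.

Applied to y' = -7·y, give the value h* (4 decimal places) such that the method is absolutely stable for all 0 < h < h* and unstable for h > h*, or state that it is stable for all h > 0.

Set f=λy, z=hλ:
  y_{n+1} = y_n + z·[5/7·y_n + 2/7·y_{n+1}] ⇒ (1 − 2/7z)y_{n+1} = (1 + 5/7z)y_n
  so R(z) = (1 + 5/7z)/(1 − 2/7z).

Solve |R(x)|<1 on ℝ⁻.
x=-1.09: |R|=0.1688
R=−1: 1+5/7x = −1+2/7x ⇒ -3/7x=2 ⇒ x=2/(-3/7)=-4.6667
Confirm numerically:
  x=-3.892: |R|=0.84280 <1
  x=-2.820: |R|=0.56171 <1
  x=-2.752: |R|=0.54063 <1
  x=-5.218: |R|=1.09486 >1
  x=-4.995: |R|=1.05798 >1
Interval (-4.6667, 0).

(-4.6667,0); λ=-7 ⇒ h* = (14/3)/7 = 0.6667.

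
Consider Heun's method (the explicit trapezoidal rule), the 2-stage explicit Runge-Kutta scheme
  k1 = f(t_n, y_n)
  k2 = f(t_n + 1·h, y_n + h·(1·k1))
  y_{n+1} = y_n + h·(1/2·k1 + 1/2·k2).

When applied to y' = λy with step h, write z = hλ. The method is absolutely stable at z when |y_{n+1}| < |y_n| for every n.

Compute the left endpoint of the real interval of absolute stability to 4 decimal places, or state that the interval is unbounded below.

Test eqn y'=λy, z=hλ:
  order 2, 2-stage ⇒ R(z)=1+z+z^2/2
  (e.g. R(-0.49)=0.63005, |R|=0.63005)

Find x<0 with |R(x)|<1.
x=-0.49: |R|=0.6300
|R(-2.38)|=1.4522 |R(-1.46)|=0.6058 |R(-1.42)|=0.5882
Bisect:
  x_lo=-2.6721 |R|=1.8979  x_hi=-0.2028 |R|=0.8177
  mid=-1.43746 |R|=0.59568 →hi
  mid=-2.05477 |R|=1.05627 →lo
  mid=-1.74611 |R|=0.77834 →hi
  mid=-1.90044 |R|=0.90540 →hi
  mid=-1.97761 |R|=0.97786 →hi
  mid=-2.01619 |R|=1.01632 →lo
  mid=-1.99690 |R|=0.99690 →hi
  mid=-2.00654 |R|=1.00657 →lo
  ...
  [-2.00006,-1.99991] ⇒ x*=-2.0000
So |R|<1 on (-2.0000, 0).

left endpoint -2.0000.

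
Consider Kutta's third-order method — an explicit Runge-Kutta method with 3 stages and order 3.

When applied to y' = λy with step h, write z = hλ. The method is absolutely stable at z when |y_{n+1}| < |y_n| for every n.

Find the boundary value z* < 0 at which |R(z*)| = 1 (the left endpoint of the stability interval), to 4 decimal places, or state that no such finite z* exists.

Test eqn y'=λy, z=hλ:
  order 3, 3-stage ⇒ R(z)=1+z+z^2/2+z^3/6
  (e.g. R(-1.69)=-0.06642, |R|=0.06642)

Boundary: |R(x)|=1, x<0.
x=-1.69: |R|=0.0664
|R(-2.31)|=0.6963 |R(-1.48)|=0.0749 |R(-1.35)|=0.1512
Bisect:
  x_lo=-2.8610 |R|=1.6713  x_hi=-0.3611 |R|=0.6962
  mid=-1.61104 |R|=0.01021 →hi
  mid=-2.23600 |R|=0.59937 →hi
  mid=-2.54848 |R|=1.05974 →lo
  mid=-2.39224 |R|=0.81256 →hi
  mid=-2.47036 |R|=0.93166 →hi
  mid=-2.50942 |R|=0.99455 →hi
  mid=-2.52895 |R|=1.02685 →lo
  mid=-2.51919 |R|=1.01063 →lo
  mid=-2.51431 |R|=1.00257 →lo
  ...
  [-2.51278,-2.51263] ⇒ x*=-2.5127
Stable set (-2.5127, 0).

z* = -2.5127.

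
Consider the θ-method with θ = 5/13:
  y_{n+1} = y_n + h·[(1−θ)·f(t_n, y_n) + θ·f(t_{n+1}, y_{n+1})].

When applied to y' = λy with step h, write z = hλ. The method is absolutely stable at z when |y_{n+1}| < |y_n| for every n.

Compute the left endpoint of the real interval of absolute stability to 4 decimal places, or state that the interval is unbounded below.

left endpoint -8.6667.

Test eqn y'=λy, z=hλ:
  y_{n+1} = y_n + z·[8/13·y_n + 5/13·y_{n+1}] ⇒ (1 − 5/13z)y_{n+1} = (1 + 8/13z)y_n
  ⇒ R(z) = (1 + 8/13z)/(1 − 5/13z).

Need |R(x)|<1, x<0.
x=-1.07: |R|=0.2420
R=−1: 1+8/13x = −1+5/13x ⇒ -3/13x=2 ⇒ x=2/(-3/13)=-8.6667
Confirm numerically:
  x=-7.603: |R|=0.93745 <1
  x=-6.697: |R|=0.87288 <1
  x=-4.752: |R|=0.68052 <1
  x=-4.067: |R|=0.58605 <1
  x=-9.039: |R|=1.01919 >1
  x=-8.879: |R|=1.01110 >1
Interval (-8.6667, 0).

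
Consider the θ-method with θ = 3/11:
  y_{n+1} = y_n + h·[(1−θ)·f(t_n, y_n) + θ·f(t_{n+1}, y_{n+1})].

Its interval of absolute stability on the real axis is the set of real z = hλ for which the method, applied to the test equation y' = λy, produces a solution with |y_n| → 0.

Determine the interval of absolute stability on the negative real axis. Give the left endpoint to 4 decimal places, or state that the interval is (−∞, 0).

Test eqn y'=λy, z=hλ:
  y_{n+1} = y_n + z·[8/11·y_n + 3/11·y_{n+1}] ⇒ (1 − 3/11z)y_{n+1} = (1 + 8/11z)y_n
  so R(z) = (1 + 8/11z)/(1 − 3/11z).

Solve |R(x)|<1 on ℝ⁻.
x=-0.99: |R|=0.2205
R=−1: 1+8/11x = −1+3/11x ⇒ -5/11x=2 ⇒ x=2/(-5/11)=-4.4000
Confirm numerically:
  x=-3.643: |R|=0.82740 <1
  x=-3.162: |R|=0.69784 <1
  x=-2.706: |R|=0.55696 <1
  x=-4.984: |R|=1.11252 >1
  x=-4.811: |R|=1.08080 >1
  x=-4.572: |R|=1.03480 >1
So |R|<1 on (-4.4000, 0).

(-4.4000, 0).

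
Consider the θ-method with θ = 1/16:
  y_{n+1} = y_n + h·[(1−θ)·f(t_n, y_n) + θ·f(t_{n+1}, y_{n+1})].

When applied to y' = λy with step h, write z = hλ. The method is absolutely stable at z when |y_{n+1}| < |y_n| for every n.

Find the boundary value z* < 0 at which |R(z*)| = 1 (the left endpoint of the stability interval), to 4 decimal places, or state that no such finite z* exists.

Set f=λy, z=hλ:
  y_{n+1} = y_n + z·[15/16·y_n + 1/16·y_{n+1}] ⇒ (1 − 1/16z)y_{n+1} = (1 + 15/16z)y_n
  R(z) = (1 + 15/16z)/(1 − 1/16z).

Boundary: |R(x)|=1, x<0.
x=-1.57: |R|=0.4297
R=−1: 1+15/16x = −1+1/16x ⇒ -7/8x=2 ⇒ x=2/(-7/8)=-2.2857
Confirm numerically:
  x=-1.580: |R|=0.43800 <1
  x=-1.547: |R|=0.41061 <1
  x=-0.939: |R|=0.11305 <1
  x=-2.873: |R|=1.43565 >1
  x=-2.613: |R|=1.24617 >1
Interval (-2.2857, 0).

left endpoint -2.2857.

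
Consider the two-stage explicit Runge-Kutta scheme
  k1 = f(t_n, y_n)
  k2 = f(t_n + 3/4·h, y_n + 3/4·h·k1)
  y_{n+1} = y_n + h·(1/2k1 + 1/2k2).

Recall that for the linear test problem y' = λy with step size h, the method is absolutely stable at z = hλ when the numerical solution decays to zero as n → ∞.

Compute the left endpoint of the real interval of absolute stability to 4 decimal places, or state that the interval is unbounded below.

On y'=λy, z=hλ:
  k1=λy_n ⇒ h·k1=z·y_n;  k2=λ(1+3/4z)y_n ⇒ h·k2=z(1+3/4z)y_n
  y_{n+1}/y_n = 1 + 1/2z + 1/2z(1+3/4z) = 1 + z + 3/8z²
  so R(z) = 1 + z + 3/8z².

Find x<0 with |R(x)|<1.
x=-0.63: |R|=0.5188
R=1: x+3/8x²=0 ⇒ x=−8/3=-2.6667; min R=1−1/(4·3/8)=0.3333>−1
Confirm numerically:
  x=-2.435: |R|=0.78846 <1
  x=-2.295: |R|=0.68013 <1
  x=-1.111: |R|=0.35187 <1
  x=-3.117: |R|=1.52638 >1
  x=-2.831: |R|=1.17446 >1
  x=-2.813: |R|=1.15436 >1
So |R|<1 on (-2.6667, 0).

z* = -2.6667.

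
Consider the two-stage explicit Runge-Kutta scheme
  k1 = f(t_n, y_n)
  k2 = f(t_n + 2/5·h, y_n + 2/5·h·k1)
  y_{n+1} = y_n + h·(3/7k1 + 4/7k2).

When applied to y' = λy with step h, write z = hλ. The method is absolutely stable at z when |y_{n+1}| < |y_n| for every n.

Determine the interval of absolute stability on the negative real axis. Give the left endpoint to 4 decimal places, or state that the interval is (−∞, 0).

(-4.3750, 0).

With y'=λy (z=hλ):
  k1=λy_n ⇒ h·k1=z·y_n;  k2=λ(1+2/5z)y_n ⇒ h·k2=z(1+2/5z)y_n
  y_{n+1}/y_n = 1 + 3/7z + 4/7z(1+2/5z) = 1 + z + 8/35z²
  R(z) = 1 + z + 8/35z².

Find x<0 with |R(x)|<1.
x=-1.78: |R|=0.0558
R=1: x+8/35x²=0 ⇒ x=−35/8=-4.3750; min R=1−1/(4·8/35)=-0.0938>−1
Confirm numerically:
  x=-3.997: |R|=0.65466 <1
  x=-3.839: |R|=0.52967 <1
  x=-2.956: |R|=0.04124 <1
  x=-4.942: |R|=1.64048 >1
  x=-4.549: |R|=1.18092 >1
  x=-4.429: |R|=1.05467 >1
Interval (-4.3750, 0).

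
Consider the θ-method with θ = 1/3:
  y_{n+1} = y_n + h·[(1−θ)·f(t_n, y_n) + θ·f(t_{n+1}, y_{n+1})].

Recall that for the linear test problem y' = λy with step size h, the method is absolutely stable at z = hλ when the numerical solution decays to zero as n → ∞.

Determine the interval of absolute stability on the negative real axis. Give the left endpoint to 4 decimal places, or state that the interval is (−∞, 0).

(-6.0000, 0).

On y'=λy, z=hλ:
  y_{n+1} = y_n + z·[2/3·y_n + 1/3·y_{n+1}] ⇒ (1 − 1/3z)y_{n+1} = (1 + 2/3z)y_n
  Hence R(z) = (1 + 2/3z)/(1 − 1/3z).

Need |R(x)|<1, x<0.
x=-1.22: |R|=0.1327
R=−1: 1+2/3x = −1+1/3x ⇒ -1/3x=2 ⇒ x=2/(-1/3)=-6.0000
Confirm numerically:
  x=-5.439: |R|=0.93352 <1
  x=-5.315: |R|=0.91762 <1
  x=-5.173: |R|=0.89881 <1
  x=-4.809: |R|=0.84748 <1
  x=-6.502: |R|=1.05283 >1
  x=-6.488: |R|=1.05143 >1
  x=-6.209: |R|=1.02270 >1
Interval (-6.0000, 0).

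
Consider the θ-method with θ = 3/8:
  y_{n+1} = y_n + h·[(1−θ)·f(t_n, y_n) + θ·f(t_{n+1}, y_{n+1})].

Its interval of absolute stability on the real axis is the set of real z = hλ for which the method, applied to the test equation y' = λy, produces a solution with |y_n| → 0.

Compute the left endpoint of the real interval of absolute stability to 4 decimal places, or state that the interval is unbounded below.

With y'=λy (z=hλ):
  y_{n+1} = y_n + z·[5/8·y_n + 3/8·y_{n+1}] ⇒ (1 − 3/8z)y_{n+1} = (1 + 5/8z)y_n
  ⇒ R(z) = (1 + 5/8z)/(1 − 3/8z).

Find x<0 with |R(x)|<1.
x=-0.5: |R|=0.5789
R=−1: 1+5/8x = −1+3/8x ⇒ -1/4x=2 ⇒ x=2/(-1/4)=-8.0000
Confirm numerically:
  x=-6.214: |R|=0.86593 <1
  x=-4.163: |R|=0.62546 <1
  x=-3.698: |R|=0.54939 <1
  x=-3.540: |R|=0.52095 <1
  x=-8.123: |R|=1.00760 >1
  x=-8.122: |R|=1.00754 >1
  x=-8.047: |R|=1.00292 >1
Interval (-8.0000, 0).

z* = -8.0000.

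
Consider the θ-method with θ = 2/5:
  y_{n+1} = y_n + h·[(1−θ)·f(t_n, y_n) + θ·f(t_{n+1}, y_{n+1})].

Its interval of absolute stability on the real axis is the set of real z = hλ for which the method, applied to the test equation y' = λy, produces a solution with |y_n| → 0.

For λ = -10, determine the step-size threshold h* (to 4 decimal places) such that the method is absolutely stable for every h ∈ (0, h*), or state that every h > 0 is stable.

(-10.0000,0); λ=-10 ⇒ h* = (10)/10 = 1.0000.

Test eqn y'=λy, z=hλ:
  y_{n+1} = y_n + z·[3/5·y_n + 2/5·y_{n+1}] ⇒ (1 − 2/5z)y_{n+1} = (1 + 3/5z)y_n
  Hence R(z) = (1 + 3/5z)/(1 − 2/5z).

Find x<0 with |R(x)|<1.
x=-1.31: |R|=0.1404
R=−1: 1+3/5x = −1+2/5x ⇒ -1/5x=2 ⇒ x=2/(-1/5)=-10.0000
Confirm numerically:
  x=-8.567: |R|=0.93526 <1
  x=-7.772: |R|=0.89155 <1
  x=-4.035: |R|=0.54361 <1
  x=-10.342: |R|=1.01332 >1
  x=-10.027: |R|=1.00108 >1
Interval (-10.0000, 0).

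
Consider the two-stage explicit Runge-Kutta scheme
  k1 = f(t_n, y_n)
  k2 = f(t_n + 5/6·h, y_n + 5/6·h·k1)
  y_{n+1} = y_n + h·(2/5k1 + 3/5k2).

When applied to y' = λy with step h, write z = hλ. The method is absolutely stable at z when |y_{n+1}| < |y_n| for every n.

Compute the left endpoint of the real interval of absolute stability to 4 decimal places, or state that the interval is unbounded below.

z* = -2.0000.

With y'=λy (z=hλ):
  k1=λy_n ⇒ h·k1=z·y_n;  k2=λ(1+5/6z)y_n ⇒ h·k2=z(1+5/6z)y_n
  y_{n+1}/y_n = 1 + 2/5z + 3/5z(1+5/6z) = 1 + z + 1/2z²
  R(z) = 1 + z + 1/2z².

Find x<0 with |R(x)|<1.
x=-0.91: |R|=0.5041
R=1: x+1/2x²=0 ⇒ x=−2=-2.0000; min R=1−1/(4·1/2)=0.5000>−1
Confirm numerically:
  x=-1.710: |R|=0.75205 <1
  x=-1.573: |R|=0.66416 <1
  x=-1.274: |R|=0.53754 <1
  x=-2.531: |R|=1.67198 >1
  x=-2.204: |R|=1.22481 >1
  x=-2.183: |R|=1.19974 >1
So |R|<1 on (-2.0000, 0).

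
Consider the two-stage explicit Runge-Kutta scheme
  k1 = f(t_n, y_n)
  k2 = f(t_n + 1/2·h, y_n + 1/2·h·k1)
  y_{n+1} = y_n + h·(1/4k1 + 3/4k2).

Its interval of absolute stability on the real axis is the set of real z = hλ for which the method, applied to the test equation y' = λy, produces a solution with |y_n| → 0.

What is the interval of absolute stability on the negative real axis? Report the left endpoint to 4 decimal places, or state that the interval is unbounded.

(-2.6667, 0).

With y'=λy (z=hλ):
  k1=λy_n ⇒ h·k1=z·y_n;  k2=λ(1+1/2z)y_n ⇒ h·k2=z(1+1/2z)y_n
  y_{n+1}/y_n = 1 + 1/4z + 3/4z(1+1/2z) = 1 + z + 3/8z²
  so R(z) = 1 + z + 3/8z².

Boundary: |R(x)|=1, x<0.
x=-0.64: |R|=0.5136
R=1: x+3/8x²=0 ⇒ x=−8/3=-2.6667; min R=1−1/(4·3/8)=0.3333>−1
Confirm numerically:
  x=-2.081: |R|=0.54296 <1
  x=-1.692: |R|=0.38157 <1
  x=-1.690: |R|=0.38104 <1
  x=-3.224: |R|=1.67382 >1
  x=-2.806: |R|=1.14661 >1
So |R|<1 on (-2.6667, 0).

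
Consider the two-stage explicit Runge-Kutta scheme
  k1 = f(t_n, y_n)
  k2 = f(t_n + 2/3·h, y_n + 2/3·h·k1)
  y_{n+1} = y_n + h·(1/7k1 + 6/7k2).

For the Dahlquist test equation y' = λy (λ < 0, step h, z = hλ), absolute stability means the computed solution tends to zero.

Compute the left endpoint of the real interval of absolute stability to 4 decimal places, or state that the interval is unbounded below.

left endpoint -1.7500.

With y'=λy (z=hλ):
  k1=λy_n ⇒ h·k1=z·y_n;  k2=λ(1+2/3z)y_n ⇒ h·k2=z(1+2/3z)y_n
  y_{n+1}/y_n = 1 + 1/7z + 6/7z(1+2/3z) = 1 + z + 4/7z²
  R(z) = 1 + z + 4/7z².

Solve |R(x)|<1 on ℝ⁻.
x=-0.76: |R|=0.5701
R=1: x+4/7x²=0 ⇒ x=−7/4=-1.7500; min R=1−1/(4·4/7)=0.5625>−1
Confirm numerically:
  x=-1.483: |R|=0.77374 <1
  x=-1.421: |R|=0.73285 <1
  x=-0.832: |R|=0.56356 <1
  x=-0.807: |R|=0.56514 <1
  x=-2.270: |R|=1.67451 >1
  x=-1.969: |R|=1.24641 >1
So |R|<1 on (-1.7500, 0).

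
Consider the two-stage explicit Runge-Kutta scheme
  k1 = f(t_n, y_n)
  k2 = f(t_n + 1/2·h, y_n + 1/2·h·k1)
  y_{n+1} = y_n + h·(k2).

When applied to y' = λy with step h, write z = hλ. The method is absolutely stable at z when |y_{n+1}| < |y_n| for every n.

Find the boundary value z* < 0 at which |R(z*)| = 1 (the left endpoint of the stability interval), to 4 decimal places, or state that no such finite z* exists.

left endpoint -2.0000.

With y'=λy (z=hλ):
  k1=λy_n ⇒ h·k1=z·y_n;  k2=λ(1+1/2z)y_n ⇒ h·k2=z(1+1/2z)y_n
  y_{n+1}/y_n = 1 + z(1+1/2z) = 1 + z + 1/2z²
  ⇒ R(z) = 1 + z + 1/2z².

Solve |R(x)|<1 on ℝ⁻.
x=-0.61: |R|=0.5760
R=1: x+1/2x²=0 ⇒ x=−2=-2.0000; min R=1−1/(4·1/2)=0.5000>−1
Confirm numerically:
  x=-1.721: |R|=0.75992 <1
  x=-1.110: |R|=0.50605 <1
  x=-0.986: |R|=0.50010 <1
  x=-2.565: |R|=1.72461 >1
  x=-2.306: |R|=1.35282 >1
  x=-2.239: |R|=1.26756 >1
Interval (-2.0000, 0).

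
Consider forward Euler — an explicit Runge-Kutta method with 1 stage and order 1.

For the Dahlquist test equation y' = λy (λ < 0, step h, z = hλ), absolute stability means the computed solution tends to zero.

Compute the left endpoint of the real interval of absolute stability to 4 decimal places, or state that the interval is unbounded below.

On y'=λy, z=hλ:
  order 1, 1-stage ⇒ R(z)=1+z
  (e.g. R(-0.62)=0.38000, |R|=0.38000)

Find x<0 with |R(x)|<1.
x=-0.62: |R|=0.3800
|R(-1.27)|=0.2700 |R(-1.24)|=0.2400 |R(-0.83)|=0.1700
Bisect:
  x_lo=-2.8030 |R|=1.8030  x_hi=-0.3734 |R|=0.6266
  mid=-1.58818 |R|=0.58818 →hi
  mid=-2.19560 |R|=1.19560 →lo
  mid=-1.89189 |R|=0.89189 →hi
  mid=-2.04374 |R|=1.04374 →lo
  mid=-1.96782 |R|=0.96782 →hi
  mid=-2.00578 |R|=1.00578 →lo
  mid=-1.98680 |R|=0.98680 →hi
  mid=-1.99629 |R|=0.99629 →hi
  mid=-2.00103 |R|=1.00103 →lo
  ...
  [-2.00015,-2.00000] ⇒ x*=-2.0000
So |R|<1 on (-2.0000, 0).

z* = -2.0000.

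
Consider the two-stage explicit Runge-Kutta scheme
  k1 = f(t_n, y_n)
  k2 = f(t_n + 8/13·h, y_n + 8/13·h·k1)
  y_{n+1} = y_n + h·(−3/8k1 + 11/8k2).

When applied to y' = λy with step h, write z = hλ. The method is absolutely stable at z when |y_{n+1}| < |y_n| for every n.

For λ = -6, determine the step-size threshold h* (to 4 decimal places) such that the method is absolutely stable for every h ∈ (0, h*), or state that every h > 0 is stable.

(-1.1818,0); λ=-6 ⇒ h* = (13/11)/6 = 0.1970.

On y'=λy, z=hλ:
  k1=λy_n ⇒ h·k1=z·y_n;  k2=λ(1+8/13z)y_n ⇒ h·k2=z(1+8/13z)y_n
  y_{n+1}/y_n = 1 − 3/8z + 11/8z(1+8/13z) = 1 + z + 11/13z²
  Hence R(z) = 1 + z + 11/13z².

Boundary: |R(x)|=1, x<0.
x=-1.69: |R|=1.7267
R=1: x+11/13x²=0 ⇒ x=−13/11=-1.1818; min R=1−1/(4·11/13)=0.7045>−1
Confirm numerically:
  x=-1.152: |R|=0.97093 <1
  x=-0.995: |R|=0.84271 <1
  x=-0.601: |R|=0.70463 <1
  x=-0.507: |R|=0.71050 <1
  x=-1.757: |R|=1.85512 >1
  x=-1.643: |R|=1.64115 >1
  x=-1.267: |R|=1.09132 >1
So |R|<1 on (-1.1818, 0).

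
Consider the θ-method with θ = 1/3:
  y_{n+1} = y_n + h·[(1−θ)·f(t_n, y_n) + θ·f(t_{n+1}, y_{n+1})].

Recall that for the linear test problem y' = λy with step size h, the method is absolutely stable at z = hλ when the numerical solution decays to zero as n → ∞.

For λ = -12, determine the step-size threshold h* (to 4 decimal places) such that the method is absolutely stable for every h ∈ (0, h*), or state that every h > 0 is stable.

(-6.0000,0); λ=-12 ⇒ h* = (6)/12 = 0.5000.

With y'=λy (z=hλ):
  y_{n+1} = y_n + z·[2/3·y_n + 1/3·y_{n+1}] ⇒ (1 − 1/3z)y_{n+1} = (1 + 2/3z)y_n
  Hence R(z) = (1 + 2/3z)/(1 − 1/3z).

Need |R(x)|<1, x<0.
x=-1.63: |R|=0.0562
R=−1: 1+2/3x = −1+1/3x ⇒ -1/3x=2 ⇒ x=2/(-1/3)=-6.0000
Confirm numerically:
  x=-3.607: |R|=0.63781 <1
  x=-2.802: |R|=0.44881 <1
  x=-2.732: |R|=0.42987 <1
  x=-6.503: |R|=1.05293 >1
  x=-6.322: |R|=1.03454 >1
So |R|<1 on (-6.0000, 0).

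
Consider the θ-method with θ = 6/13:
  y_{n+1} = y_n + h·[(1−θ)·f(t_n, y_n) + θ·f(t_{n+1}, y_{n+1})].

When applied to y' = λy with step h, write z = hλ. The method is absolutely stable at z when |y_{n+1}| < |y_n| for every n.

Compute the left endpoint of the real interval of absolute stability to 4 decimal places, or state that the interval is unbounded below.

Test eqn y'=λy, z=hλ:
  y_{n+1} = y_n + z·[7/13·y_n + 6/13·y_{n+1}] ⇒ (1 − 6/13z)y_{n+1} = (1 + 7/13z)y_n
  Hence R(z) = (1 + 7/13z)/(1 − 6/13z).

Find x<0 with |R(x)|<1.
x=-0.36: |R|=0.6913
R=−1: 1+7/13x = −1+6/13x ⇒ -1/13x=2 ⇒ x=2/(-1/13)=-26.0000
Confirm numerically:
  x=-25.526: |R|=0.99715 <1
  x=-24.443: |R|=0.99025 <1
  x=-18.339: |R|=0.93773 <1
  x=-11.692: |R|=0.82793 <1
  x=-26.573: |R|=1.00332 >1
  x=-26.208: |R|=1.00122 >1
So |R|<1 on (-26.0000, 0).

z* = -26.0000.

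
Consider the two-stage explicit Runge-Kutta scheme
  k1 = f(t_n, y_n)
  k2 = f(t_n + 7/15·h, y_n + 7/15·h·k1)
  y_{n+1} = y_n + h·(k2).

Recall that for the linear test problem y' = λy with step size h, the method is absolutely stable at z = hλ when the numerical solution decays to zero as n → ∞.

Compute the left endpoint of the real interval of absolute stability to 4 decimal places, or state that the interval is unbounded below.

left endpoint -2.1429.

Set f=λy, z=hλ:
  k1=λy_n ⇒ h·k1=z·y_n;  k2=λ(1+7/15z)y_n ⇒ h·k2=z(1+7/15z)y_n
  y_{n+1}/y_n = 1 + z(1+7/15z) = 1 + z + 7/15z²
  ⇒ R(z) = 1 + z + 7/15z².

Solve |R(x)|<1 on ℝ⁻.
x=-0.73: |R|=0.5187
R=1: x+7/15x²=0 ⇒ x=−15/7=-2.1429; min R=1−1/(4·7/15)=0.4643>−1
Confirm numerically:
  x=-1.704: |R|=0.65102 <1
  x=-1.342: |R|=0.49845 <1
  x=-1.140: |R|=0.46648 <1
  x=-2.708: |R|=1.71419 >1
  x=-2.343: |R|=1.21884 >1
  x=-2.316: |R|=1.18713 >1
Stable set (-2.1429, 0).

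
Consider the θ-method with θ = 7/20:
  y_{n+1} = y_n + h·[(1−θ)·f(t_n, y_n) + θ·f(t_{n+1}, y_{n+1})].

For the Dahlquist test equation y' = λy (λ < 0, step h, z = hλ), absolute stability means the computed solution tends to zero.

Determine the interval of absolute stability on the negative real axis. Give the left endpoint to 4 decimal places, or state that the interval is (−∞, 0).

On y'=λy, z=hλ:
  y_{n+1} = y_n + z·[13/20·y_n + 7/20·y_{n+1}] ⇒ (1 − 7/20z)y_{n+1} = (1 + 13/20z)y_n
  ⇒ R(z) = (1 + 13/20z)/(1 − 7/20z).

Find x<0 with |R(x)|<1.
x=-0.48: |R|=0.5890
R=−1: 1+13/20x = −1+7/20x ⇒ -3/10x=2 ⇒ x=2/(-3/10)=-6.6667
Confirm numerically:
  x=-5.188: |R|=0.84246 <1
  x=-4.981: |R|=0.81566 <1
  x=-4.507: |R|=0.74863 <1
  x=-7.121: |R|=1.03903 >1
  x=-6.951: |R|=1.02485 >1
So |R|<1 on (-6.6667, 0).

z∈(-6.6667,0).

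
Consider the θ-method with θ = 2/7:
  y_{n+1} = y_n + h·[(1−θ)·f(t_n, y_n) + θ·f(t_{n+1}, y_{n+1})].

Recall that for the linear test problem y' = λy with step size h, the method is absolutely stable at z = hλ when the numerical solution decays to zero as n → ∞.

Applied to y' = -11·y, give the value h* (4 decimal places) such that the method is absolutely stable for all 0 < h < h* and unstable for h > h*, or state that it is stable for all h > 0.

(-4.6667,0); λ=-11 ⇒ h* = (14/3)/11 = 0.4242.

Test eqn y'=λy, z=hλ:
  y_{n+1} = y_n + z·[5/7·y_n + 2/7·y_{n+1}] ⇒ (1 − 2/7z)y_{n+1} = (1 + 5/7z)y_n
  R(z) = (1 + 5/7z)/(1 − 2/7z).

Need |R(x)|<1, x<0.
x=-1.18: |R|=0.1175
R=−1: 1+5/7x = −1+2/7x ⇒ -3/7x=2 ⇒ x=2/(-3/7)=-4.6667
Confirm numerically:
  x=-4.500: |R|=0.96875 <1
  x=-4.242: |R|=0.91772 <1
  x=-3.941: |R|=0.85372 <1
  x=-5.141: |R|=1.08234 >1
  x=-4.783: |R|=1.02107 >1
  x=-4.769: |R|=1.01856 >1
Stable set (-4.6667, 0).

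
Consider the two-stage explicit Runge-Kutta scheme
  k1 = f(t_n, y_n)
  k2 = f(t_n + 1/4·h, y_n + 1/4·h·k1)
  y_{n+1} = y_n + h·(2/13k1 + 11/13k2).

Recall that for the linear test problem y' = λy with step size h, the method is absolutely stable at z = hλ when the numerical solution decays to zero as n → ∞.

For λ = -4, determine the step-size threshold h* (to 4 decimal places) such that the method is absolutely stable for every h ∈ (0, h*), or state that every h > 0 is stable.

With y'=λy (z=hλ):
  k1=λy_n ⇒ h·k1=z·y_n;  k2=λ(1+1/4z)y_n ⇒ h·k2=z(1+1/4z)y_n
  y_{n+1}/y_n = 1 + 2/13z + 11/13z(1+1/4z) = 1 + z + 11/52z²
  R(z) = 1 + z + 11/52z².

Solve |R(x)|<1 on ℝ⁻.
x=-1.03: |R|=0.1944
R=1: x+11/52x²=0 ⇒ x=−52/11=-4.7273; min R=1−1/(4·11/52)=-0.1818>−1
Confirm numerically:
  x=-3.982: |R|=0.37222 <1
  x=-3.677: |R|=0.18307 <1
  x=-3.584: |R|=0.13322 <1
  x=-5.157: |R|=1.46879 >1
  x=-5.045: |R|=1.33908 >1
  x=-4.919: |R|=1.19950 >1
Interval (-4.7273, 0).

(-4.7273,0); λ=-4 ⇒ h* = (52/11)/4 = 1.1818.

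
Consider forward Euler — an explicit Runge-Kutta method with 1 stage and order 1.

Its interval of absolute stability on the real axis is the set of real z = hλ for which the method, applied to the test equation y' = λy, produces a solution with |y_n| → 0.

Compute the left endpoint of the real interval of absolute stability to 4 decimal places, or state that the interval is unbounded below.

On y'=λy, z=hλ:
  order 1, 1-stage ⇒ R(z)=1+z
  (e.g. R(-0.59)=0.41000, |R|=0.41000)

Need |R(x)|<1, x<0.
x=-0.59: |R|=0.4100
|R(-2.34)|=1.3400 |R(-1.99)|=0.9900 |R(-1.6)|=0.6000
Bisect:
  x_lo=-2.5141 |R|=1.5141  x_hi=-0.2449 |R|=0.7551
  mid=-1.37948 |R|=0.37948 →hi
  mid=-1.94678 |R|=0.94678 →hi
  mid=-2.23042 |R|=1.23042 →lo
  mid=-2.08860 |R|=1.08860 →lo
  mid=-2.01769 |R|=1.01769 →lo
  mid=-1.98223 |R|=0.98223 →hi
  mid=-1.99996 |R|=0.99996 →hi
  mid=-2.00883 |R|=1.00883 →lo
  mid=-2.00439 |R|=1.00439 →lo
  mid=-2.00218 |R|=1.00218 →lo
  ...
  [-2.00010,-1.99996] ⇒ x*=-2.0000
Stable set (-2.0000, 0).

left endpoint -2.0000.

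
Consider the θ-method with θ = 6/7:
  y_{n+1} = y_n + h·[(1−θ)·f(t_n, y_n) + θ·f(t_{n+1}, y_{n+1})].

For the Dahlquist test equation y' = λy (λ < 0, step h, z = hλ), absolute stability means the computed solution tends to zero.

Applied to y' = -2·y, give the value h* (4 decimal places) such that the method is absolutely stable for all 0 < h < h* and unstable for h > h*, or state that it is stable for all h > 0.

interval (−∞, 0). Any h>0 works for λ=-2.

With y'=λy (z=hλ):
  y_{n+1} = y_n + z·[1/7·y_n + 6/7·y_{n+1}] ⇒ (1 − 6/7z)y_{n+1} = (1 + 1/7z)y_n
  so R(z) = (1 + 1/7z)/(1 − 6/7z).

Find x<0 with |R(x)|<1.
x=-1.7: |R|=0.3081
x=-2: |R|=0.2632
x=-10: |R|=0.0448
x=-100: |R|=0.1532
θ=6/7≥1/2 ⇒ |1+1/7x|<|1−6/7x| ∀x<0 ⇒ unbounded interval.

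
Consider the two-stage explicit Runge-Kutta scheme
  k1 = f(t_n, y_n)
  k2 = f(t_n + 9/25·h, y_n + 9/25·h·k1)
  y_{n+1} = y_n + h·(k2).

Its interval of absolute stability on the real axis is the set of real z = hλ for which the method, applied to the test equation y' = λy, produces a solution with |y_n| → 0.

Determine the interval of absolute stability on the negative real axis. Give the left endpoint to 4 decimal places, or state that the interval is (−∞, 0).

Set f=λy, z=hλ:
  k1=λy_n ⇒ h·k1=z·y_n;  k2=λ(1+9/25z)y_n ⇒ h·k2=z(1+9/25z)y_n
  y_{n+1}/y_n = 1 + z(1+9/25z) = 1 + z + 9/25z²
  Hence R(z) = 1 + z + 9/25z².

Need |R(x)|<1, x<0.
x=-1.26: |R|=0.3115
R=1: x+9/25x²=0 ⇒ x=−25/9=-2.7778; min R=1−1/(4·9/25)=0.3056>−1
Confirm numerically:
  x=-2.377: |R|=0.65705 <1
  x=-1.372: |R|=0.30566 <1
  x=-1.321: |R|=0.30721 <1
  x=-3.344: |R|=1.68164 >1
  x=-3.319: |R|=1.64667 >1
  x=-2.805: |R|=1.02749 >1
So |R|<1 on (-2.7778, 0).

z∈(-2.7778,0).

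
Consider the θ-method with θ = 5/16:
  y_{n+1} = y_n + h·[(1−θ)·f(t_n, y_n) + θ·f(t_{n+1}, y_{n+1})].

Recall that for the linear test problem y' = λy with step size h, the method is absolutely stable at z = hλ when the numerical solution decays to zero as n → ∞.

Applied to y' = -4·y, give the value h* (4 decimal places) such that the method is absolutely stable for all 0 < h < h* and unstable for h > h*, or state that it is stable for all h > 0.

(-5.3333,0); λ=-4 ⇒ h* = (16/3)/4 = 1.3333.

Set f=λy, z=hλ:
  y_{n+1} = y_n + z·[11/16·y_n + 5/16·y_{n+1}] ⇒ (1 − 5/16z)y_{n+1} = (1 + 11/16z)y_n
  ⇒ R(z) = (1 + 11/16z)/(1 − 5/16z).

Solve |R(x)|<1 on ℝ⁻.
x=-1.73: |R|=0.1229
R=−1: 1+11/16x = −1+5/16x ⇒ -3/8x=2 ⇒ x=2/(-3/8)=-5.3333
Confirm numerically:
  x=-4.774: |R|=0.91583 <1
  x=-4.654: |R|=0.89621 <1
  x=-4.535: |R|=0.87615 <1
  x=-2.473: |R|=0.39496 <1
  x=-5.803: |R|=1.06260 >1
  x=-5.762: |R|=1.05740 >1
  x=-5.725: |R|=1.05266 >1
Interval (-5.3333, 0).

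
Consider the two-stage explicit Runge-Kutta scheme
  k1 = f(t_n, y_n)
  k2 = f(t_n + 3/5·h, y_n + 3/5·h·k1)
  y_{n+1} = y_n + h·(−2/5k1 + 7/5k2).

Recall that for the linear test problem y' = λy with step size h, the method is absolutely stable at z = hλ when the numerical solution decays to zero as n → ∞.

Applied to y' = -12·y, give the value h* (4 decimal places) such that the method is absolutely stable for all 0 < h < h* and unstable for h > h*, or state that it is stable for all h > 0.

(-1.1905,0); λ=-12 ⇒ h* = (25/21)/12 = 0.0992.

Test eqn y'=λy, z=hλ:
  k1=λy_n ⇒ h·k1=z·y_n;  k2=λ(1+3/5z)y_n ⇒ h·k2=z(1+3/5z)y_n
  y_{n+1}/y_n = 1 − 2/5z + 7/5z(1+3/5z) = 1 + z + 21/25z²
  so R(z) = 1 + z + 21/25z².

Solve |R(x)|<1 on ℝ⁻.
x=-1.56: |R|=1.4842
R=1: x+21/25x²=0 ⇒ x=−25/21=-1.1905; min R=1−1/(4·21/25)=0.7024>−1
Confirm numerically:
  x=-1.066: |R|=0.88854 <1
  x=-0.815: |R|=0.74295 <1
  x=-0.699: |R|=0.71142 <1
  x=-0.635: |R|=0.70371 <1
  x=-1.695: |R|=1.71834 >1
  x=-1.603: |R|=1.55547 >1
  x=-1.521: |R|=1.42229 >1
So |R|<1 on (-1.1905, 0).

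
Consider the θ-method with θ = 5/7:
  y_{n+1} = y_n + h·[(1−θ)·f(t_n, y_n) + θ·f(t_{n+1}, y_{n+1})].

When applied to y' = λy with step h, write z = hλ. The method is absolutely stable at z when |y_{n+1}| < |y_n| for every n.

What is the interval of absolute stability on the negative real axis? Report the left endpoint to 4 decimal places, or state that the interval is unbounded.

unbounded; (−∞, 0).

Set f=λy, z=hλ:
  y_{n+1} = y_n + z·[2/7·y_n + 5/7·y_{n+1}] ⇒ (1 − 5/7z)y_{n+1} = (1 + 2/7z)y_n
  ⇒ R(z) = (1 + 2/7z)/(1 − 5/7z).

Need |R(x)|<1, x<0.
x=-0.98: |R|=0.4235
x=-2: |R|=0.1765
x=-10: |R|=0.2281
x=-100: |R|=0.3807
θ=5/7≥1/2 ⇒ |1+2/7x|<|1−5/7x| ∀x<0 ⇒ stable on all of ℝ⁻.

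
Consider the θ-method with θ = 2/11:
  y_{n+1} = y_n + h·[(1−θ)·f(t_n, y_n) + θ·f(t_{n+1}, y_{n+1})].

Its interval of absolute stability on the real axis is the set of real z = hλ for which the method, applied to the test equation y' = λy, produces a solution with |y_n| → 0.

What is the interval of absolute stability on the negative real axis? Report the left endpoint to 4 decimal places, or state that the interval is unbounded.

Test eqn y'=λy, z=hλ:
  y_{n+1} = y_n + z·[9/11·y_n + 2/11·y_{n+1}] ⇒ (1 − 2/11z)y_{n+1} = (1 + 9/11z)y_n
  Hence R(z) = (1 + 9/11z)/(1 − 2/11z).

Boundary: |R(x)|=1, x<0.
x=-0.87: |R|=0.2488
R=−1: 1+9/11x = −1+2/11x ⇒ -7/11x=2 ⇒ x=2/(-7/11)=-3.1429
Confirm numerically:
  x=-3.066: |R|=0.96860 <1
  x=-2.667: |R|=0.79607 <1
  x=-2.246: |R|=0.59476 <1
  x=-3.366: |R|=1.08809 >1
  x=-3.249: |R|=1.04246 >1
Interval (-3.1429, 0).

z∈(-3.1429,0).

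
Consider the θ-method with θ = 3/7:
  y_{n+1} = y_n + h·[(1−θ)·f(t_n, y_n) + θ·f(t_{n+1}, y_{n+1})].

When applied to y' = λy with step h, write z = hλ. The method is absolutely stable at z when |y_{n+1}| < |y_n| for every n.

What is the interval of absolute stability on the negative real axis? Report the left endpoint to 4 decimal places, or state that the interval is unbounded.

(-14.0000, 0).

Test eqn y'=λy, z=hλ:
  y_{n+1} = y_n + z·[4/7·y_n + 3/7·y_{n+1}] ⇒ (1 − 3/7z)y_{n+1} = (1 + 4/7z)y_n
  Hence R(z) = (1 + 4/7z)/(1 − 3/7z).

Find x<0 with |R(x)|<1.
x=-1.03: |R|=0.2854
R=−1: 1+4/7x = −1+3/7x ⇒ -1/7x=2 ⇒ x=2/(-1/7)=-14.0000
Confirm numerically:
  x=-13.124: |R|=0.98111 <1
  x=-12.514: |R|=0.96664 <1
  x=-10.772: |R|=0.91790 <1
  x=-7.291: |R|=0.76764 <1
  x=-14.581: |R|=1.01145 >1
  x=-14.284: |R|=1.00570 >1
  x=-14.025: |R|=1.00051 >1
Stable set (-14.0000, 0).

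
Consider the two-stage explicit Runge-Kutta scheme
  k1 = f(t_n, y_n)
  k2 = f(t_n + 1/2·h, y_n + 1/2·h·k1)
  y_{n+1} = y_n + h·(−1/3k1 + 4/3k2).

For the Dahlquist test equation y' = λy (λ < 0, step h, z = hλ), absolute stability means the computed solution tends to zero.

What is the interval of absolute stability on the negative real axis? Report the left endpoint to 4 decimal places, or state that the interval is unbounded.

z∈(-1.5000,0).

With y'=λy (z=hλ):
  k1=λy_n ⇒ h·k1=z·y_n;  k2=λ(1+1/2z)y_n ⇒ h·k2=z(1+1/2z)y_n
  y_{n+1}/y_n = 1 − 1/3z + 4/3z(1+1/2z) = 1 + z + 2/3z²
  R(z) = 1 + z + 2/3z².

Need |R(x)|<1, x<0.
x=-1.66: |R|=1.1771
R=1: x+2/3x²=0 ⇒ x=−3/2=-1.5000; min R=1−1/(4·2/3)=0.6250>−1
Confirm numerically:
  x=-1.297: |R|=0.82447 <1
  x=-0.952: |R|=0.65220 <1
  x=-0.940: |R|=0.64907 <1
  x=-0.929: |R|=0.64636 <1
  x=-1.830: |R|=1.40260 >1
  x=-1.665: |R|=1.18315 >1
  x=-1.568: |R|=1.07108 >1
So |R|<1 on (-1.5000, 0).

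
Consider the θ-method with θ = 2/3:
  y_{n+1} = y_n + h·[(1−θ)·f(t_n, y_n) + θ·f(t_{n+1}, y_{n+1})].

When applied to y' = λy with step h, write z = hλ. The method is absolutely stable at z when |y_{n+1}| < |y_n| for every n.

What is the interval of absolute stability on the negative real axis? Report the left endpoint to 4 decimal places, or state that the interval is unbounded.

(−∞, 0) — no finite endpoint.

With y'=λy (z=hλ):
  y_{n+1} = y_n + z·[1/3·y_n + 2/3·y_{n+1}] ⇒ (1 − 2/3z)y_{n+1} = (1 + 1/3z)y_n
  ⇒ R(z) = (1 + 1/3z)/(1 − 2/3z).

Boundary: |R(x)|=1, x<0.
x=-1.23: |R|=0.3242
x=-2: |R|=0.1429
x=-10: |R|=0.3043
x=-100: |R|=0.4778
θ=2/3≥1/2 ⇒ |1+1/3x|<|1−2/3x| ∀x<0 ⇒ unbounded interval.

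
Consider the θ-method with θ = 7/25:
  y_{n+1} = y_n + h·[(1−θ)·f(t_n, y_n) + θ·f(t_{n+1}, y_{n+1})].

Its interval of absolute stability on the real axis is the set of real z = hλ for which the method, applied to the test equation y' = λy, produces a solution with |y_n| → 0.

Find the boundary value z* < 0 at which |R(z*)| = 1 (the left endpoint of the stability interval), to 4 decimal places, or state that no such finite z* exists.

z* = -4.5455.

With y'=λy (z=hλ):
  y_{n+1} = y_n + z·[18/25·y_n + 7/25·y_{n+1}] ⇒ (1 − 7/25z)y_{n+1} = (1 + 18/25z)y_n
  Hence R(z) = (1 + 18/25z)/(1 − 7/25z).

Need |R(x)|<1, x<0.
x=-1.57: |R|=0.0906
R=−1: 1+18/25x = −1+7/25x ⇒ -11/25x=2 ⇒ x=2/(-11/25)=-4.5455
Confirm numerically:
  x=-3.603: |R|=0.79357 <1
  x=-3.552: |R|=0.78084 <1
  x=-2.595: |R|=0.50295 <1
  x=-2.455: |R|=0.45490 <1
  x=-4.718: |R|=1.03271 >1
  x=-4.693: |R|=1.02805 >1
So |R|<1 on (-4.5455, 0).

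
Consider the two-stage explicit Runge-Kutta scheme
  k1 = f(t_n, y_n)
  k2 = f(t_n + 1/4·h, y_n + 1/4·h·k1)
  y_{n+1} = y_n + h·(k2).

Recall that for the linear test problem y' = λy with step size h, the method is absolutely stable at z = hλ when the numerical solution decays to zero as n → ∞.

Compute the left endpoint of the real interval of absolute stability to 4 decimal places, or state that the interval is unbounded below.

Set f=λy, z=hλ:
  k1=λy_n ⇒ h·k1=z·y_n;  k2=λ(1+1/4z)y_n ⇒ h·k2=z(1+1/4z)y_n
  y_{n+1}/y_n = 1 + z(1+1/4z) = 1 + z + 1/4z²
  ⇒ R(z) = 1 + z + 1/4z².

Find x<0 with |R(x)|<1.
x=-1.35: |R|=0.1056
R=1: x+1/4x²=0 ⇒ x=−4=-4.0000; min R=1−1/(4·1/4)=0.0000>−1
Confirm numerically:
  x=-3.127: |R|=0.31753 <1
  x=-2.155: |R|=0.00601 <1
  x=-1.669: |R|=0.02739 <1
  x=-4.173: |R|=1.18048 >1
  x=-4.030: |R|=1.03023 >1
Interval (-4.0000, 0).

left endpoint -4.0000.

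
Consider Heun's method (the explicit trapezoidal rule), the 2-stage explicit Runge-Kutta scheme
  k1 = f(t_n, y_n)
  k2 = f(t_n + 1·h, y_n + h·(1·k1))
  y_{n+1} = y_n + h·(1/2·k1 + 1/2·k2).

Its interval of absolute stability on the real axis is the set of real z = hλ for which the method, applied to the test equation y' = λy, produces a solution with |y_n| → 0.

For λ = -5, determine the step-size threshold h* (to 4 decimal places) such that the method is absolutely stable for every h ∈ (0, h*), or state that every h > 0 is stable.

On y'=λy, z=hλ:
  order 2, 2-stage ⇒ R(z)=1+z+z^2/2
  (e.g. R(-1.53)=0.64045, |R|=0.64045)

Boundary: |R(x)|=1, x<0.
x=-1.53: |R|=0.6404
|R(-1.58)|=0.6682 |R(-1.16)|=0.5128 |R(-0.81)|=0.5181
Bisect:
  x_lo=-2.7813 |R|=2.0865  x_hi=-0.2734 |R|=0.7640
  mid=-1.52732 |R|=0.63903 →hi
  mid=-2.15430 |R|=1.16620 →lo
  mid=-1.84081 |R|=0.85348 →hi
  mid=-1.99755 |R|=0.99756 →hi
  mid=-2.07592 |R|=1.07881 →lo
  mid=-2.03674 |R|=1.03741 →lo
  mid=-2.01715 |R|=1.01729 →lo
  mid=-2.00735 |R|=1.00738 →lo
  mid=-2.00245 |R|=1.00245 →lo
  mid=-2.00000 |R|=1.00000 →lo
  ...
  [-2.00000,-1.99985] ⇒ x*=-2.0000
So |R|<1 on (-2.0000, 0).

(-2.0000,0); λ=-5 ⇒ h* = 0.4000.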